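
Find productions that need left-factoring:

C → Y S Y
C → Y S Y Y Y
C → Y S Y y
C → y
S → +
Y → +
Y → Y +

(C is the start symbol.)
Left-factoring is needed when two productions for the same non-terminal
share a common prefix on the right-hand side.

Productions for C:
  C → Y S Y
  C → Y S Y Y Y
  C → Y S Y y
  C → y
Productions for Y:
  Y → +
  Y → Y +

Found common prefix 'Y S Y' in productions for C

Answer: Yes, C has productions with common prefix 'Y S Y'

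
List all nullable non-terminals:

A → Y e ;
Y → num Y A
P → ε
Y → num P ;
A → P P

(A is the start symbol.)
{ 'A', 'P' }

ε-productions: P → ε
So P is immediately nullable.
A → P P: every symbol on the right is nullable, so A is nullable too.
No further non-terminal can be added: every production for the remaining non-terminals contains a terminal or a non-nullable non-terminal.
Nullable = { 'A', 'P' }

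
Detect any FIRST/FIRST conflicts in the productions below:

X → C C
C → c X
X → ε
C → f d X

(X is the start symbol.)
No FIRST/FIRST conflicts.

FIRST sets of the non-terminals at (or reachable through a nullable prefix from) the front of some alternative:
  FIRST(C) = { 'c', 'f' }

Productions for X:
  X → C C: FIRST = { 'c', 'f' }
  X → ε: FIRST = { ε }
Productions for C:
  C → c X: FIRST = { 'c' }
  C → f d X: FIRST = { 'f' }

All alternatives of each non-terminal have pairwise disjoint FIRST sets.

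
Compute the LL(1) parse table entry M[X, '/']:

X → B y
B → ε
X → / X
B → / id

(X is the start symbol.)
To find M[X, '/'], we find productions for X where '/' is in the predict set (PREDICT(N → α) = (FIRST(α) \ {ε}) ∪ (FOLLOW(N) if α ⇒* ε)).

Relevant sets:
  FIRST(B) = { '/', ε }

X → B y: PREDICT = { '/', 'y' }
  '/' is in predict set, so this production goes in M[X, '/']
X → / X: PREDICT = { '/' }
  '/' is in predict set, so this production goes in M[X, '/']

M[X, '/'] = X → B y, X → / X  (a multiply-defined cell — the grammar is not LL(1))

Answer: X → B y, X → / X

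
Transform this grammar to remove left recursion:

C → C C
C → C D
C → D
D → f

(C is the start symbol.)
C → D C'
C' → C C'
C' → D C'
C' → ε
D → f

C is directly left-recursive. The standard transformation for
  A → A α₁ | ... | A α_m | β₁ | ... | β_n
is
  A  → β₁ A' | ... | β_n A'
  A' → α₁ A' | ... | α_m A' | ε

C → D becomes C → D C'
C → C C becomes C' → C C'
C → C D becomes C' → D C'
Add C' → ε

Productions for other non-terminals are unchanged:
  D → f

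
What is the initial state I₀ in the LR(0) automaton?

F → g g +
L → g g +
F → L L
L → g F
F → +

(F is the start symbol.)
First, augment the grammar with F' → F
I₀ = CLOSURE({ [F' → . F] }):
  [F' → . F] has the dot before F: add [F → . g g +], [F → . L L], [F → . +]
  [F → . L L] has the dot before L: add [L → . g g +], [L → . g F]
No further items can be added.

I₀ = { [F → . +], [F → . L L], [F → . g g +], [F' → . F], [L → . g F], [L → . g g +] }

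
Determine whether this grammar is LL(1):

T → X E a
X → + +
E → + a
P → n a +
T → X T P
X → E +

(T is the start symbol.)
No. Predict set conflict for T: { '+' }

Relevant sets:
  FIRST(X) = { '+' }
  FIRST(E) = { '+' }

For T:
  PREDICT(T → X E a) = { '+' }
  PREDICT(T → X T P) = { '+' }
For X:
  PREDICT(X → '+' '+') = { '+' }
  PREDICT(X → E '+') = { '+' }
E, P have a single production, so nothing to check there.

Conflict found: Predict set conflict for T: { '+' }
The grammar is NOT LL(1).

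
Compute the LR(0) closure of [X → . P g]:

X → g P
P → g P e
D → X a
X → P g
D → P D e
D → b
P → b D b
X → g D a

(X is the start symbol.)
To compute CLOSURE, for each item [A → α.Bβ] where B is a non-terminal, add [B → .γ] for all productions B → γ; repeat for the newly added items until nothing changes.

Start with: [X → . P g]
  [X → . P g] has the dot before P: add [P → . g P e], [P → . b D b]
No further items can be added.

CLOSURE = { [P → . b D b], [P → . g P e], [X → . P g] }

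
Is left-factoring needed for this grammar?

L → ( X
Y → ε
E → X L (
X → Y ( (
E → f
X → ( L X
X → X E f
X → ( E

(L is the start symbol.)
Left-factoring is needed when two productions for the same non-terminal
share a common prefix on the right-hand side.

Productions for E:
  E → X L (
  E → f
Productions for X:
  X → Y ( (
  X → ( L X
  X → X E f
  X → ( E

Found common prefix '(' in productions for X

Answer: Yes, X has productions with common prefix '('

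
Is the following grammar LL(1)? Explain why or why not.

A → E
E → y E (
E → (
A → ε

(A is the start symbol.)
A grammar is LL(1) if for each non-terminal N with multiple productions, the predict sets of those productions are pairwise disjoint, where PREDICT(N → α) = (FIRST(α) \ {ε}) ∪ (FOLLOW(N) if α ⇒* ε).

Relevant sets:
  FIRST(E) = { '(', 'y' }
  FOLLOW(A) = { $ }

For A:
  PREDICT(A → E) = { '(', 'y' }
  PREDICT(A → ε) = { $ }
For E:
  PREDICT(E → y E '(') = { 'y' }
  PREDICT(E → '(') = { '(' }

All predict sets are disjoint. The grammar IS LL(1).

Answer: Yes, the grammar is LL(1).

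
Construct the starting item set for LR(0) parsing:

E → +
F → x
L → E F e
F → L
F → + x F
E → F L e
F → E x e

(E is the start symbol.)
{ [E → . +], [E → . F L e], [E' → . E], [F → . + x F], [F → . E x e], [F → . L], [F → . x], [L → . E F e] }

First, augment the grammar with E' → E
I₀ = CLOSURE({ [E' → . E] }):
  [E' → . E] has the dot before E: add [E → . +], [E → . F L e]
  [E → . F L e] has the dot before F: add [F → . x], [F → . L], [F → . + x F], [F → . E x e]
  [F → . L] has the dot before L: add [L → . E F e]
No further items can be added.

I₀ = { [E → . +], [E → . F L e], [E' → . E], [F → . + x F], [F → . E x e], [F → . L], [F → . x], [L → . E F e] }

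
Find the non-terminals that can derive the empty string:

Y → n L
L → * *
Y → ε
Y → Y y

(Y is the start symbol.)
{ 'Y' }

A non-terminal is nullable if it can derive ε (the empty string): either it has an ε-production, or it has a production whose right-hand side consists entirely of nullable non-terminals.

ε-productions: Y → ε
So Y is immediately nullable.
No further non-terminal can be added: every production for the remaining non-terminals contains a terminal or a non-nullable non-terminal.
Nullable = { 'Y' }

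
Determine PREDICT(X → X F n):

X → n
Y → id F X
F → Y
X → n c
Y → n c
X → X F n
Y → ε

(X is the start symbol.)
{ 'n' }

PREDICT(X → X F n) = (FIRST(RHS) \ {ε}) ∪ (FOLLOW(X) if ε ∈ FIRST(RHS), i.e. RHS ⇒* ε)
FIRST(X) = { 'n' }
FIRST(X F n) = { 'n' }
ε ∉ FIRST(X F n), so FOLLOW(X) is not added.
PREDICT(X → X F n) = { 'n' }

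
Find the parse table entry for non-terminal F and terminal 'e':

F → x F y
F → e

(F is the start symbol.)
To find M[F, 'e'], we find productions for F where 'e' is in the predict set (PREDICT(N → α) = (FIRST(α) \ {ε}) ∪ (FOLLOW(N) if α ⇒* ε)).

F → x F y: PREDICT = { 'x' }
F → e: PREDICT = { 'e' }
  'e' is in predict set, so this production goes in M[F, 'e']

M[F, 'e'] = F → e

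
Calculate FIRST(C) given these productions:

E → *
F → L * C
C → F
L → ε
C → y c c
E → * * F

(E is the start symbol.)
{ '*', 'y' }

To compute FIRST(C), examine every production with C on the left-hand side, reading each right-hand side left to right until a non-nullable symbol is reached.

FIRST sets of the other non-terminals involved (by the same procedure, iterated to a fixed point):
  FIRST(F) = { '*' }

From C → F:
  - F is a non-terminal: add FIRST(F) \ {ε} = { '*' }
    F is not nullable, so stop
From C → y c c:
  - y is a terminal: add 'y' and stop

Collecting: FIRST(C) = { '*', 'y' }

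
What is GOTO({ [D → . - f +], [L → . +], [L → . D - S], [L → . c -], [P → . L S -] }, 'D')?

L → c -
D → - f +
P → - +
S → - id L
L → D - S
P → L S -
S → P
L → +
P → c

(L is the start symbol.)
GOTO(I, 'D') = CLOSURE({ [A → αX.β] : [A → α.Xβ] ∈ I, X = 'D' })

Items with dot before 'D', with the dot advanced:
  [L → . D - S] → [L → D . - S]
Closure adds nothing (no advanced item has the dot before a non-terminal).

GOTO = { [L → D . - S] }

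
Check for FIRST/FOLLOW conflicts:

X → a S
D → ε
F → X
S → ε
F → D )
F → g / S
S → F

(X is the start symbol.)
A FIRST/FOLLOW conflict occurs when a non-terminal N has a nullable alternative N → β (β ⇒* ε) and another alternative N → α with FIRST(α) ∩ FOLLOW(N) ≠ ∅: on such a lookahead the parser cannot decide between expanding α and letting N vanish via β.

Nullable non-terminals: D, S.
FIRST sets used below: FIRST(F) = { ')', 'a', 'g' }
D has a nullable alternative but only one production, so nothing to check.

S: nullable alternative(s) S → ε; FOLLOW(S) = { $ }
  S → ε: FIRST \ {ε} = { } — this is the only nullable alternative, skip
  S → F: FIRST \ {ε} = { ')', 'a', 'g' } — disjoint from FOLLOW(S)

F, X have no nullable alternative, so no FIRST/FOLLOW check is needed there.

No FIRST/FOLLOW conflicts found.

Answer: No FIRST/FOLLOW conflicts.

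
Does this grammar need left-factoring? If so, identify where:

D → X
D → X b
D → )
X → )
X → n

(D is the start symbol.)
Yes, D has productions with common prefix 'X'

Left-factoring is needed when two productions for the same non-terminal
share a common prefix on the right-hand side.

Productions for D:
  D → X
  D → X b
  D → )
Productions for X:
  X → )
  X → n

Found common prefix 'X' in productions for D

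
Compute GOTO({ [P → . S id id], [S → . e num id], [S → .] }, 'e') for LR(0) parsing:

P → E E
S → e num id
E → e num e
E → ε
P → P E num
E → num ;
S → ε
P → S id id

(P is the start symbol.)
{ [S → e . num id] }

GOTO(I, 'e') = CLOSURE({ [A → αX.β] : [A → α.Xβ] ∈ I, X = 'e' })

Items with dot before 'e', with the dot advanced:
  [S → . e num id] → [S → e . num id]
Closure adds nothing (no advanced item has the dot before a non-terminal).

GOTO = { [S → e . num id] }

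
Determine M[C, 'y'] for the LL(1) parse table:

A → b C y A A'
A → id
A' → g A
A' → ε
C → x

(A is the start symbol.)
Empty (error entry)

To find M[C, 'y'], we find productions for C where 'y' is in the predict set (PREDICT(N → α) = (FIRST(α) \ {ε}) ∪ (FOLLOW(N) if α ⇒* ε)).

C → x: PREDICT = { 'x' }

M[C, 'y'] is empty (no production applies)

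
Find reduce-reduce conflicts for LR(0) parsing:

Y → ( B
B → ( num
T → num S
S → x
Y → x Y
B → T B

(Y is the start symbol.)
No reduce-reduce conflicts

Augment with Y' → Y and build the canonical LR(0) collection (I0 = CLOSURE({[Y' → . Y]}), then GOTO on every symbol after a dot until no new states appear). It has 13 states:
  I0: { [Y → . ( B], [Y → . x Y], [Y' → . Y] }  — shift
  I1: { [B → . ( num], [B → . T B], [T → . num S], [Y → ( . B] }  — shift
  I2: { [Y' → Y .] }  — accept
  I3: { [Y → . ( B], [Y → . x Y], [Y → x . Y] }  — shift
  I4: { [Y → x Y .] }  — reduce
  I5: { [B → ( . num] }  — shift
  I6: { [Y → ( B .] }  — reduce
  I7: { [B → . ( num], [B → . T B], [B → T . B], [T → . num S] }  — shift
  I8: { [S → . x], [T → num . S] }  — shift
  I9: { [T → num S .] }  — reduce
  I10: { [S → x .] }  — reduce
  I11: { [B → T B .] }  — reduce
  I12: { [B → ( num .] }  — reduce

No state contains more than one complete item.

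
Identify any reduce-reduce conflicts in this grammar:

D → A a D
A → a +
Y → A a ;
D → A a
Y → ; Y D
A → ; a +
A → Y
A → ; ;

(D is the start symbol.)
Yes — I14: [A → ; a + .] vs [A → a + .]

A reduce-reduce conflict occurs when an LR(0) state has two complete items [A → α .] and [B → β .] — both call for a reduction, and with no lookahead the parser cannot choose between them.

Augment with D' → D and build the canonical LR(0) collection (I0 = CLOSURE({[D' → . D]}), then GOTO on every symbol after a dot until no new states appear). It has 18 states:
  I0: { [A → . ; ;], [A → . ; a +], [A → . Y], [A → . a +], [D → . A a D], [D → . A a], [D' → . D], [Y → . ; Y D], [Y → . A a ;] }  — shift
  I1: { [A → . ; ;], [A → . ; a +], [A → . Y], [A → . a +], [A → ; . ;], [A → ; . a +], [Y → . ; Y D], [Y → . A a ;], [Y → ; . Y D] }  — shift
  I2: { [D → A . a D], [D → A . a], [Y → A . a ;] }  — shift
  I3: { [D' → D .] }  — accept
  I4: { [A → Y .] }  — reduce
  I5: { [A → a . +] }  — shift
  I6: { [A → a + .] }  — reduce
  I7: { [A → . ; ;], [A → . ; a +], [A → . Y], [A → . a +], [D → . A a D], [D → . A a], [D → A a . D], [D → A a .], [Y → . ; Y D], [Y → . A a ;], [Y → A a . ;] }  — shift, reduce
  I8: { [A → . ; ;], [A → . ; a +], [A → . Y], [A → . a +], [A → ; . ;], [A → ; . a +], [Y → . ; Y D], [Y → . A a ;], [Y → ; . Y D], [Y → A a ; .] }  — shift, reduce
  I9: { [D → A a D .] }  — reduce
  I10: { [A → . ; ;], [A → . ; a +], [A → . Y], [A → . a +], [A → ; . ;], [A → ; . a +], [A → ; ; .], [Y → . ; Y D], [Y → . A a ;], [Y → ; . Y D] }  — shift, reduce
  I11: { [Y → A . a ;] }  — shift
  I12: { [A → . ; ;], [A → . ; a +], [A → . Y], [A → . a +], [A → Y .], [D → . A a D], [D → . A a], [Y → . ; Y D], [Y → . A a ;], [Y → ; Y . D] }  — shift, reduce
  I13: { [A → ; a . +], [A → a . +] }  — shift
  I14: { [A → ; a + .], [A → a + .] }  — 2 reduces
  I15: { [Y → ; Y D .] }  — reduce
  I16: { [Y → A a . ;] }  — shift
  I17: { [Y → A a ; .] }  — reduce

I14 contains complete items [A → ; a + .], [A → a + .] — reduce-reduce conflict.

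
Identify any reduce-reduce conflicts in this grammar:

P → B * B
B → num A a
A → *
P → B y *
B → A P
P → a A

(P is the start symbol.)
A reduce-reduce conflict occurs when an LR(0) state has two complete items [A → α .] and [B → β .] — both call for a reduction, and with no lookahead the parser cannot choose between them.

Augment with P' → P and build the canonical LR(0) collection (I0 = CLOSURE({[P' → . P]}), then GOTO on every symbol after a dot until no new states appear). It has 15 states:
  I0: { [A → . *], [B → . A P], [B → . num A a], [P → . B * B], [P → . B y *], [P → . a A], [P' → . P] }  — shift
  I1: { [A → * .] }  — reduce
  I2: { [A → . *], [B → . A P], [B → . num A a], [B → A . P], [P → . B * B], [P → . B y *], [P → . a A] }  — shift
  I3: { [P → B . * B], [P → B . y *] }  — shift
  I4: { [P' → P .] }  — accept
  I5: { [A → . *], [P → a . A] }  — shift
  I6: { [A → . *], [B → num . A a] }  — shift
  I7: { [B → num A . a] }  — shift
  I8: { [B → num A a .] }  — reduce
  I9: { [P → a A .] }  — reduce
  I10: { [A → . *], [B → . A P], [B → . num A a], [P → B * . B] }  — shift
  I11: { [P → B y . *] }  — shift
  I12: { [P → B y * .] }  — reduce
  I13: { [P → B * B .] }  — reduce
  I14: { [B → A P .] }  — reduce

No state contains more than one complete item.

Answer: No reduce-reduce conflicts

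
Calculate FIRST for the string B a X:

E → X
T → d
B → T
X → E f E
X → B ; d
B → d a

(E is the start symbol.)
{ 'd' }

FIRST sets of the non-terminals involved (from the grammar, by fixed-point iteration):
  FIRST(B) = { 'd' }

To compute FIRST(B a X), process the symbols left to right:
Symbol B is a non-terminal. Add FIRST(B) \ {ε} = { 'd' }
B is not nullable (ε ∉ FIRST(B)), so stop here.
FIRST(B a X) = { 'd' }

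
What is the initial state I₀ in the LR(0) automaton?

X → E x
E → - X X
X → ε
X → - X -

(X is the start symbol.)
First, augment the grammar with X' → X
I₀ = CLOSURE({ [X' → . X] }):
  [X' → . X] has the dot before X: add [X → . E x], [X → .], [X → . - X -]
  [X → . E x] has the dot before E: add [E → . - X X]
No further items can be added.

I₀ = { [E → . - X X], [X → . - X -], [X → . E x], [X → .], [X' → . X] }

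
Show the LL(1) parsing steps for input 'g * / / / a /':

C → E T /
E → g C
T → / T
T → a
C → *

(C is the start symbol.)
LL(1) parsing maintains a stack (initially the start symbol over $) and the input. At each step: if the stack top is a terminal, match it against the current input token; if it is a non-terminal N, replace it with the RHS of M[N, lookahead] (the unique production whose predict set contains the lookahead).

Stack is shown with the top on the left.

Stack      Input            Action
----------------------------------
C $        g * / / / a / $  output C → E T /
E T / $    g * / / / a / $  output E → g C
g C T / $  g * / / / a / $  match 'g'
C T / $    * / / / a / $    output C → *
* T / $    * / / / a / $    match '*'
T / $      / / / a / $      output T → / T
/ T / $    / / / a / $      match '/'
T / $      / / a / $        output T → / T
/ T / $    / / a / $        match '/'
T / $      / a / $          output T → / T
/ T / $    / a / $          match '/'
T / $      a / $            output T → a
a / $      a / $            match 'a'
/ $        / $              match '/'
$          $                accept

The string is accepted.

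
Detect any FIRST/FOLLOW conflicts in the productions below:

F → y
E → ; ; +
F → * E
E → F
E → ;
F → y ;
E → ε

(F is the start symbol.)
No FIRST/FOLLOW conflicts.

A FIRST/FOLLOW conflict occurs when a non-terminal N has a nullable alternative N → β (β ⇒* ε) and another alternative N → α with FIRST(α) ∩ FOLLOW(N) ≠ ∅: on such a lookahead the parser cannot decide between expanding α and letting N vanish via β.

Nullable non-terminals: E.
FIRST sets used below: FIRST(F) = { '*', 'y' }

E: nullable alternative(s) E → ε; FOLLOW(E) = { $ }
  E → ; ; +: FIRST \ {ε} = { ';' } — disjoint from FOLLOW(E)
  E → F: FIRST \ {ε} = { '*', 'y' } — disjoint from FOLLOW(E)
  E → ;: FIRST \ {ε} = { ';' } — disjoint from FOLLOW(E)
  E → ε: FIRST \ {ε} = { } — this is the only nullable alternative, skip

F has no nullable alternative, so no FIRST/FOLLOW check is needed there.

No FIRST/FOLLOW conflicts found.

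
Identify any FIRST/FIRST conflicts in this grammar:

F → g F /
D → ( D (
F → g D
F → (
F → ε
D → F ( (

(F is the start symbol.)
Yes. F → g F '/' / F → g D on { 'g' }; D → '(' D '(' / D → F '(' '(' on { '(' }

FIRST sets of the non-terminals at (or reachable through a nullable prefix from) the front of some alternative:
  FIRST(F) = { '(', 'g', ε }

Productions for F:
  F → g F /: FIRST = { 'g' }
  F → g D: FIRST = { 'g' }
  F → (: FIRST = { '(' }
  F → ε: FIRST = { ε }
Productions for D:
  D → ( D (: FIRST = { '(' }
  D → F ( (: FIRST = { '(', 'g' }

Conflict for F: F → g F / and F → g D
  Overlap: { 'g' }
Conflict for D: D → ( D ( and D → F ( (
  Overlap: { '(' }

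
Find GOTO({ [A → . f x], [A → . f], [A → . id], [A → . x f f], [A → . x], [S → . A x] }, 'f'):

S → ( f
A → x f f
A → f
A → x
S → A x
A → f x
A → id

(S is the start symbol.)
{ [A → f . x], [A → f .] }

GOTO(I, 'f') = CLOSURE({ [A → αX.β] : [A → α.Xβ] ∈ I, X = 'f' })

Items with dot before 'f', with the dot advanced:
  [A → . f] → [A → f .]
  [A → . f x] → [A → f . x]
Closure adds nothing (no advanced item has the dot before a non-terminal).

GOTO = { [A → f . x], [A → f .] }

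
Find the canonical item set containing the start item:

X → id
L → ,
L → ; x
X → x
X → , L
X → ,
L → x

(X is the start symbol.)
{ [X → . , L], [X → . ,], [X → . id], [X → . x], [X' → . X] }

First, augment the grammar with X' → X
I₀ = CLOSURE({ [X' → . X] }):
  [X' → . X] has the dot before X: add [X → . id], [X → . x], [X → . , L], [X → . ,]
No further items can be added.

I₀ = { [X → . , L], [X → . ,], [X → . id], [X → . x], [X' → . X] }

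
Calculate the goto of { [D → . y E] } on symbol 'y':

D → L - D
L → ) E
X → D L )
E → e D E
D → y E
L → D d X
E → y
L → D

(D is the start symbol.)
{ [D → y . E], [E → . e D E], [E → . y] }

GOTO(I, 'y') = CLOSURE({ [A → αX.β] : [A → α.Xβ] ∈ I, X = 'y' })

Items with dot before 'y', with the dot advanced:
  [D → . y E] → [D → y . E]
Closure of the advanced items:
  [D → y . E] has the dot before E: add [E → . e D E], [E → . y]

GOTO = { [D → y . E], [E → . e D E], [E → . y] }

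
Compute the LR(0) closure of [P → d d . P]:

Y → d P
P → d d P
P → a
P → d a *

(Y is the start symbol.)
Start with: [P → d d . P]
  [P → d d . P] has the dot before P: add [P → . d d P], [P → . a], [P → . d a *]
No further items can be added.

CLOSURE = { [P → . a], [P → . d a *], [P → . d d P], [P → d d . P] }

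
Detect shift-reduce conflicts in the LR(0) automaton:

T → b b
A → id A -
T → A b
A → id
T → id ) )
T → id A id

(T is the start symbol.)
Yes — I4: [A → id .] vs [A → . id]; I7: [A → id .] vs [A → . id]

A shift-reduce conflict occurs when an LR(0) state has both:
  - a complete (reduce) item [A → α .] (dot at the end), and
  - a shift item [B → β . c γ] (dot before a terminal).

Augment with T' → T and build the canonical LR(0) collection (I0 = CLOSURE({[T' → . T]}), then GOTO on every symbol after a dot until no new states appear). It has 14 states:
  I0: { [A → . id A -], [A → . id], [T → . A b], [T → . b b], [T → . id ) )], [T → . id A id], [T' → . T] }  — shift
  I1: { [T → A . b] }  — shift
  I2: { [T' → T .] }  — accept
  I3: { [T → b . b] }  — shift
  I4: { [A → . id A -], [A → . id], [A → id . A -], [A → id .], [T → id . ) )], [T → id . A id] }  — shift, reduce
  I5: { [T → id ) . )] }  — shift
  I6: { [A → id A . -], [T → id A . id] }  — shift
  I7: { [A → . id A -], [A → . id], [A → id . A -], [A → id .] }  — shift, reduce
  I8: { [A → id A . -] }  — shift
  I9: { [A → id A - .] }  — reduce
  I10: { [T → id A id .] }  — reduce
  I11: { [T → id ) ) .] }  — reduce
  I12: { [T → b b .] }  — reduce
  I13: { [T → A b .] }  — reduce

I4 contains reduce item [A → id .] and shift items [A → . id], [A → . id A -], [T → id . ) )] — shift-reduce conflict.
I7 contains reduce item [A → id .] and shift items [A → . id], [A → . id A -] — shift-reduce conflict.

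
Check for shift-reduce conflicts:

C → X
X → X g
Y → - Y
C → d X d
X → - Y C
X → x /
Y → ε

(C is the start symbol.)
Yes — I1: [Y → .] vs [Y → . - Y]; I3: [C → X .] vs [X → X . g]; I10: [Y → .] vs [Y → . - Y]

A shift-reduce conflict occurs when an LR(0) state has both:
  - a complete (reduce) item [A → α .] (dot at the end), and
  - a shift item [B → β . c γ] (dot before a terminal).

Augment with C' → C and build the canonical LR(0) collection (I0 = CLOSURE({[C' → . C]}), then GOTO on every symbol after a dot until no new states appear). It has 14 states:
  I0: { [C → . X], [C → . d X d], [C' → . C], [X → . - Y C], [X → . X g], [X → . x /] }  — shift
  I1: { [X → - . Y C], [Y → . - Y], [Y → .] }  — shift, reduce
  I2: { [C' → C .] }  — accept
  I3: { [C → X .], [X → X . g] }  — shift, reduce
  I4: { [C → d . X d], [X → . - Y C], [X → . X g], [X → . x /] }  — shift
  I5: { [X → x . /] }  — shift
  I6: { [X → x / .] }  — reduce
  I7: { [C → d X . d], [X → X . g] }  — shift
  I8: { [C → d X d .] }  — reduce
  I9: { [X → X g .] }  — reduce
  I10: { [Y → - . Y], [Y → . - Y], [Y → .] }  — shift, reduce
  I11: { [C → . X], [C → . d X d], [X → - Y . C], [X → . - Y C], [X → . X g], [X → . x /] }  — shift
  I12: { [X → - Y C .] }  — reduce
  I13: { [Y → - Y .] }  — reduce

I1 contains reduce item [Y → .] and shift item [Y → . - Y] — shift-reduce conflict.
I3 contains reduce item [C → X .] and shift item [X → X . g] — shift-reduce conflict.
I10 contains reduce item [Y → .] and shift item [Y → . - Y] — shift-reduce conflict.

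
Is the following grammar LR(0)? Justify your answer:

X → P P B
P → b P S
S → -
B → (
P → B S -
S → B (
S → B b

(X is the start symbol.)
Yes, the grammar is LR(0)

A grammar is LR(0) if no state in the canonical LR(0) collection has:
  - both a shift item (dot before a terminal) and a complete item (shift-reduce conflict), or
  - two or more complete items (reduce-reduce conflict; the accept item [X' → X .] counts as a complete item here).

Augment with X' → X and build the canonical LR(0) collection (I0 = CLOSURE({[X' → . X]}), then GOTO on every symbol after a dot until no new states appear). It has 16 states:
  I0: { [B → . (], [P → . B S -], [P → . b P S], [X → . P P B], [X' → . X] }  — shift
  I1: { [B → ( .] }  — reduce
  I2: { [B → . (], [P → B . S -], [S → . -], [S → . B (], [S → . B b] }  — shift
  I3: { [B → . (], [P → . B S -], [P → . b P S], [X → P . P B] }  — shift
  I4: { [X' → X .] }  — accept
  I5: { [B → . (], [P → . B S -], [P → . b P S], [P → b . P S] }  — shift
  I6: { [B → . (], [P → b P . S], [S → . -], [S → . B (], [S → . B b] }  — shift
  I7: { [S → - .] }  — reduce
  I8: { [S → B . (], [S → B . b] }  — shift
  I9: { [P → b P S .] }  — reduce
  I10: { [S → B ( .] }  — reduce
  I11: { [S → B b .] }  — reduce
  I12: { [B → . (], [X → P P . B] }  — shift
  I13: { [X → P P B .] }  — reduce
  I14: { [P → B S . -] }  — shift
  I15: { [P → B S - .] }  — reduce

Every state is either a pure shift/goto state or contains exactly one complete item and nothing to shift — no conflicts. The grammar is LR(0).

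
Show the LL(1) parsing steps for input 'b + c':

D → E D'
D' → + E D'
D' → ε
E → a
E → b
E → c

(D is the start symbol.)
LL(1) parsing maintains a stack (initially the start symbol over $) and the input. At each step: if the stack top is a terminal, match it against the current input token; if it is a non-terminal N, replace it with the RHS of M[N, lookahead] (the unique production whose predict set contains the lookahead).

Stack is shown with the top on the left.

Stack     Input    Action
-------------------------
D $       b + c $  output D → E D'
E D' $    b + c $  output E → b
b D' $    b + c $  match 'b'
D' $      + c $    output D' → + E D'
+ E D' $  + c $    match '+'
E D' $    c $      output E → c
c D' $    c $      match 'c'
D' $      $        output D' → ε
$         $        accept

The string is accepted.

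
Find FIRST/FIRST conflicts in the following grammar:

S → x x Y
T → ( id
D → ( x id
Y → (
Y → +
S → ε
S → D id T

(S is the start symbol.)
No FIRST/FIRST conflicts.

A FIRST/FIRST conflict occurs when two productions N → α and N → β for the same non-terminal have FIRST(α) ∩ FIRST(β) ≠ ∅ (with ε ∈ FIRST of a nullable right-hand side, so two nullable alternatives also conflict).

FIRST sets of the non-terminals at (or reachable through a nullable prefix from) the front of some alternative:
  FIRST(D) = { '(' }

Productions for S:
  S → x x Y: FIRST = { 'x' }
  S → ε: FIRST = { ε }
  S → D id T: FIRST = { '(' }
Productions for Y:
  Y → (: FIRST = { '(' }
  Y → +: FIRST = { '+' }
T, D have only one production, so no FIRST/FIRST conflict is possible there.

All alternatives of each non-terminal have pairwise disjoint FIRST sets.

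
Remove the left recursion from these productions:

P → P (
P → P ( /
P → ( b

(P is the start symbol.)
P is directly left-recursive. The standard transformation for
  A → A α₁ | ... | A α_m | β₁ | ... | β_n
is
  A  → β₁ A' | ... | β_n A'
  A' → α₁ A' | ... | α_m A' | ε

P → ( b becomes P → ( b P'
P → P ( becomes P' → ( P'
P → P ( / becomes P' → ( / P'
Add P' → ε

Resulting grammar:
P → ( b P'
P' → ( P'
P' → ( / P'
P' → ε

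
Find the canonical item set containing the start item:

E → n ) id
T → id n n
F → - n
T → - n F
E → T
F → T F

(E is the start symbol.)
First, augment the grammar with E' → E
I₀ = CLOSURE({ [E' → . E] }):
  [E' → . E] has the dot before E: add [E → . n ) id], [E → . T]
  [E → . T] has the dot before T: add [T → . id n n], [T → . - n F]
No further items can be added.

I₀ = { [E → . T], [E → . n ) id], [E' → . E], [T → . - n F], [T → . id n n] }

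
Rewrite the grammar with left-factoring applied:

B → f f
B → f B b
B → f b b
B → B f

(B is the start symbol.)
Left-factoring transforms A → αβ₁ | αβ₂ into A → αA' and A' → β₁ | β₂
(α is the longest common prefix among the alternatives). Repeat until
no nonterminal has two alternatives with a common prefix.

Round 1: B has alternatives sharing prefix 'f'. Introduce B': B → f B'
  Add: B' → f
  Add: B' → B b
  Add: B' → b b

No remaining common prefixes — done.

Resulting grammar:
B → f B'
B' → f
B' → B b
B' → b b
B → B f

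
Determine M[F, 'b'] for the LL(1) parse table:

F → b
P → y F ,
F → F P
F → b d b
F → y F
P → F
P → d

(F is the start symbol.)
F → b, F → F P, F → b d b

To find M[F, 'b'], we find productions for F where 'b' is in the predict set (PREDICT(N → α) = (FIRST(α) \ {ε}) ∪ (FOLLOW(N) if α ⇒* ε)).

Relevant sets:
  FIRST(F) = { 'b', 'y' }

F → b: PREDICT = { 'b' }
  'b' is in predict set, so this production goes in M[F, 'b']
F → F P: PREDICT = { 'b', 'y' }
  'b' is in predict set, so this production goes in M[F, 'b']
F → b d b: PREDICT = { 'b' }
  'b' is in predict set, so this production goes in M[F, 'b']
F → y F: PREDICT = { 'y' }

M[F, 'b'] = F → b, F → F P, F → b d b  (a multiply-defined cell — the grammar is not LL(1))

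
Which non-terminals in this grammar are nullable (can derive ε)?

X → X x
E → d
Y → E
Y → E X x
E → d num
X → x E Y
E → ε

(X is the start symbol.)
{ 'E', 'Y' }

A non-terminal is nullable if it can derive ε (the empty string): either it has an ε-production, or it has a production whose right-hand side consists entirely of nullable non-terminals.

ε-productions: E → ε
So E is immediately nullable.
Y → E: every symbol on the right is nullable, so Y is nullable too.
No further non-terminal can be added: every production for the remaining non-terminals contains a terminal or a non-nullable non-terminal.
Nullable = { 'E', 'Y' }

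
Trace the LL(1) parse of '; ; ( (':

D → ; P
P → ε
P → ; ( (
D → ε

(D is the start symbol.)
LL(1) parsing maintains a stack (initially the start symbol over $) and the input. At each step: if the stack top is a terminal, match it against the current input token; if it is a non-terminal N, replace it with the RHS of M[N, lookahead] (the unique production whose predict set contains the lookahead).

Stack is shown with the top on the left.

Stack    Input      Action
--------------------------
D $      ; ; ( ( $  output D → ; P
; P $    ; ; ( ( $  match ';'
P $      ; ( ( $    output P → ; ( (
; ( ( $  ; ( ( $    match ';'
( ( $    ( ( $      match '('
( $      ( $        match '('
$        $          accept

The string is accepted.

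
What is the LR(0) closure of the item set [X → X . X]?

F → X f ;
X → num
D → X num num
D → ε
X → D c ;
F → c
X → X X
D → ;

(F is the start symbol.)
{ [D → . ;], [D → . X num num], [D → .], [X → . D c ;], [X → . X X], [X → . num], [X → X . X] }

Start with: [X → X . X]
  [X → X . X] has the dot before X: add [X → . num], [X → . D c ;], [X → . X X]
  [X → . D c ;] has the dot before D: add [D → . X num num], [D → .], [D → . ;]
No further items can be added.

CLOSURE = { [D → . ;], [D → . X num num], [D → .], [X → . D c ;], [X → . X X], [X → . num], [X → X . X] }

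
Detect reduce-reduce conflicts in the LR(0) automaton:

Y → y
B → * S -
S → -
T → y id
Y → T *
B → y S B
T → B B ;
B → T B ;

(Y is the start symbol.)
A reduce-reduce conflict occurs when an LR(0) state has two complete items [A → α .] and [B → β .] — both call for a reduction, and with no lookahead the parser cannot choose between them.

Augment with Y' → Y and build the canonical LR(0) collection (I0 = CLOSURE({[Y' → . Y]}), then GOTO on every symbol after a dot until no new states appear). It has 19 states:
  I0: { [B → . * S -], [B → . T B ;], [B → . y S B], [T → . B B ;], [T → . y id], [Y → . T *], [Y → . y], [Y' → . Y] }  — shift
  I1: { [B → * . S -], [S → . -] }  — shift
  I2: { [B → . * S -], [B → . T B ;], [B → . y S B], [T → . B B ;], [T → . y id], [T → B . B ;] }  — shift
  I3: { [B → . * S -], [B → . T B ;], [B → . y S B], [B → T . B ;], [T → . B B ;], [T → . y id], [Y → T . *] }  — shift
  I4: { [Y' → Y .] }  — accept
  I5: { [B → y . S B], [S → . -], [T → y . id], [Y → y .] }  — shift, reduce
  I6: { [S → - .] }  — reduce
  I7: { [B → . * S -], [B → . T B ;], [B → . y S B], [B → y S . B], [T → . B B ;], [T → . y id] }  — shift
  I8: { [T → y id .] }  — reduce
  I9: { [B → . * S -], [B → . T B ;], [B → . y S B], [B → y S B .], [T → . B B ;], [T → . y id], [T → B . B ;] }  — shift, reduce
  I10: { [B → . * S -], [B → . T B ;], [B → . y S B], [B → T . B ;], [T → . B B ;], [T → . y id] }  — shift
  I11: { [B → y . S B], [S → . -], [T → y . id] }  — shift
  I12: { [B → . * S -], [B → . T B ;], [B → . y S B], [B → T B . ;], [T → . B B ;], [T → . y id], [T → B . B ;] }  — shift
  I13: { [B → T B ; .] }  — reduce
  I14: { [B → . * S -], [B → . T B ;], [B → . y S B], [T → . B B ;], [T → . y id], [T → B . B ;], [T → B B . ;] }  — shift
  I15: { [T → B B ; .] }  — reduce
  I16: { [B → * . S -], [S → . -], [Y → T * .] }  — shift, reduce
  I17: { [B → * S . -] }  — shift
  I18: { [B → * S - .] }  — reduce

No state contains more than one complete item.

Answer: No reduce-reduce conflicts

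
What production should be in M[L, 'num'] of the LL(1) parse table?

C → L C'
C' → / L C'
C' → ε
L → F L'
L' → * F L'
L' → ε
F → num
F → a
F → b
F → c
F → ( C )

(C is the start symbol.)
To find M[L, 'num'], we find productions for L where 'num' is in the predict set (PREDICT(N → α) = (FIRST(α) \ {ε}) ∪ (FOLLOW(N) if α ⇒* ε)).

Relevant sets:
  FIRST(F) = { '(', 'a', 'b', 'c', 'num' }

L → F L': PREDICT = { '(', 'a', 'b', 'c', 'num' }
  'num' is in predict set, so this production goes in M[L, 'num']

M[L, 'num'] = L → F L'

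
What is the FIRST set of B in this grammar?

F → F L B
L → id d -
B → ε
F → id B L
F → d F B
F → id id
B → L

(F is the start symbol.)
{ 'id', ε }

To compute FIRST(B), examine every production with B on the left-hand side, reading each right-hand side left to right until a non-nullable symbol is reached.

FIRST sets of the other non-terminals involved (by the same procedure, iterated to a fixed point):
  FIRST(L) = { 'id' }

From B → ε:
  - ε-production, so ε ∈ FIRST(B)
From B → L:
  - L is a non-terminal: add FIRST(L) \ {ε} = { 'id' }
    L is not nullable, so stop

Collecting: FIRST(B) = { 'id', ε }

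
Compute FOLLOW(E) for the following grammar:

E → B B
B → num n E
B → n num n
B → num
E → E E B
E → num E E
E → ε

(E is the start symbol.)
{ $, 'n', 'num' }

E is the start symbol, so $ ∈ FOLLOW(E).
In B → num n E: E is at the end, add FOLLOW(B)
In E → E E B: E is followed by E B, add FIRST(E B) \ {ε} = { 'n', 'num' }
In E → E E B: E is followed by B, add FIRST(B) \ {ε} = { 'n', 'num' }
In E → num E E: E is followed by E, add FIRST(E) \ {ε} = { 'n', 'num' }
  E is nullable, so FOLLOW(E) is also included — that is the set being defined, nothing new
In E → num E E: E is at the end; this adds FOLLOW(E) to itself — nothing new

The FOLLOW sets referred to above (computed the same way, to a fixed point):
  FOLLOW(B) = { $, 'n', 'num' }

Taking the union: FOLLOW(E) = { $, 'n', 'num' }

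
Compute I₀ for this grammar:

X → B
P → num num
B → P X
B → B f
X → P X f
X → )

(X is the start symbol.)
{ [B → . B f], [B → . P X], [P → . num num], [X → . )], [X → . B], [X → . P X f], [X' → . X] }

First, augment the grammar with X' → X
I₀ = CLOSURE({ [X' → . X] }):
  [X' → . X] has the dot before X: add [X → . B], [X → . P X f], [X → . )]
  [X → . B] has the dot before B: add [B → . P X], [B → . B f]
  [X → . P X f] has the dot before P: add [P → . num num]
No further items can be added.

I₀ = { [B → . B f], [B → . P X], [P → . num num], [X → . )], [X → . B], [X → . P X f], [X' → . X] }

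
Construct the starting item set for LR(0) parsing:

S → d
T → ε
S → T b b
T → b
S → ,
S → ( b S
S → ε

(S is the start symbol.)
First, augment the grammar with S' → S
I₀ = CLOSURE({ [S' → . S] }):
  [S' → . S] has the dot before S: add [S → . d], [S → . T b b], [S → . ,], [S → . ( b S], [S → .]
  [S → . T b b] has the dot before T: add [T → .], [T → . b]
No further items can be added.

I₀ = { [S → . ( b S], [S → . ,], [S → . T b b], [S → . d], [S → .], [S' → . S], [T → . b], [T → .] }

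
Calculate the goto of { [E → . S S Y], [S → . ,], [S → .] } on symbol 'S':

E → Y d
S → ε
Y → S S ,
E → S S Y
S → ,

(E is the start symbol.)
{ [E → S . S Y], [S → . ,], [S → .] }

GOTO(I, 'S') = CLOSURE({ [A → αX.β] : [A → α.Xβ] ∈ I, X = 'S' })

Items with dot before 'S', with the dot advanced:
  [E → . S S Y] → [E → S . S Y]
Closure of the advanced items:
  [E → S . S Y] has the dot before S: add [S → .], [S → . ,]

GOTO = { [E → S . S Y], [S → . ,], [S → .] }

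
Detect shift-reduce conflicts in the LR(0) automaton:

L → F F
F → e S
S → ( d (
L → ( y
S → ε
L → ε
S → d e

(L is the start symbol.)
Yes — I0: [L → .] vs [F → . e S]; I4: [S → .] vs [S → . ( d (]

Augment with L' → L and build the canonical LR(0) collection (I0 = CLOSURE({[L' → . L]}), then GOTO on every symbol after a dot until no new states appear). It has 13 states:
  I0: { [F → . e S], [L → . ( y], [L → . F F], [L → .], [L' → . L] }  — shift, reduce
  I1: { [L → ( . y] }  — shift
  I2: { [F → . e S], [L → F . F] }  — shift
  I3: { [L' → L .] }  — accept
  I4: { [F → e . S], [S → . ( d (], [S → . d e], [S → .] }  — shift, reduce
  I5: { [S → ( . d (] }  — shift
  I6: { [F → e S .] }  — reduce
  I7: { [S → d . e] }  — shift
  I8: { [S → d e .] }  — reduce
  I9: { [S → ( d . (] }  — shift
  I10: { [S → ( d ( .] }  — reduce
  I11: { [L → F F .] }  — reduce
  I12: { [L → ( y .] }  — reduce

I0 contains reduce item [L → .] and shift items [F → . e S], [L → . ( y] — shift-reduce conflict.
I4 contains reduce item [S → .] and shift items [S → . ( d (], [S → . d e] — shift-reduce conflict.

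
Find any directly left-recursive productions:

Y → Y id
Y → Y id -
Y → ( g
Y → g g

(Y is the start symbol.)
Direct left recursion occurs when N → N α for some non-terminal N (the right-hand side begins with the left-hand side itself).

Y → Y id: LEFT RECURSIVE (starts with Y)
Y → Y id -: LEFT RECURSIVE (starts with Y)
Y → ( g: starts with '('
Y → g g: starts with g

The grammar has direct left recursion on: Y.

Answer: Yes, Y is left-recursive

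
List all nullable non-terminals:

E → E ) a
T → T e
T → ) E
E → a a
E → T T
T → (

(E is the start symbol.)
There are no ε-productions, so no non-terminal can derive ε.
No non-terminals are nullable.

Answer: None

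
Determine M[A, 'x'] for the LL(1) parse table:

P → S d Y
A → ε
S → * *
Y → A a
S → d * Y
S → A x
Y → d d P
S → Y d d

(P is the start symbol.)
To find M[A, 'x'], we find productions for A where 'x' is in the predict set (PREDICT(N → α) = (FIRST(α) \ {ε}) ∪ (FOLLOW(N) if α ⇒* ε)).

Relevant sets:
  FOLLOW(A) = { 'a', 'x' }

A → ε: PREDICT = { 'a', 'x' }
  'x' is in predict set, so this production goes in M[A, 'x']

M[A, 'x'] = A → ε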